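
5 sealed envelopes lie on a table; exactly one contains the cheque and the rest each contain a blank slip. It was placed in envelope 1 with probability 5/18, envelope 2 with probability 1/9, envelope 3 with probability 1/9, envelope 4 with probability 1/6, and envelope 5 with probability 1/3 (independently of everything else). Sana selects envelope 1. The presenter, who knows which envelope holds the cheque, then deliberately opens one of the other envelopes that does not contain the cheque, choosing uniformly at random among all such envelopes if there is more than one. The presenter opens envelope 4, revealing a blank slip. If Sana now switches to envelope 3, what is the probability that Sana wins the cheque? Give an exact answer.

8/55

Consider each possible location of the cheque in turn.
If it is in envelope 1 (prior 5/18): the presenter has 4 equally likely choices, so probability 1/4; weight (5/18)·(1/4) = 5/72.
If it is in either of envelopes 2 and 3 (prior 1/9 each): the presenter has 3 equally likely choices, so probability 1/3; weight (1/9)·(1/3) = 1/27 each.
If it is in envelope 4 (prior 1/6): the presenter opened envelope 4, so this case is ruled out; weight (1/6)·0 = 0.
If it is in envelope 5 (prior 1/3): the presenter has 3 equally likely choices, so probability 1/3; weight (1/3)·(1/3) = 1/9.
The weights sum to 55/216.
So P(the cheque in envelope 3 | the presenter opened envelope 4) = (1/27) / (55/216) = 8/55.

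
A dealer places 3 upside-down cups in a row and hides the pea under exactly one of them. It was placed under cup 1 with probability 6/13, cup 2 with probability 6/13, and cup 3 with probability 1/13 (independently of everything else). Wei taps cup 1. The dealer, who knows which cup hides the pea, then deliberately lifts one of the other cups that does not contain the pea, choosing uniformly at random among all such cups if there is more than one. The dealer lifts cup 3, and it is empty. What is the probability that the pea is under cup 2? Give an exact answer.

2/3

Apply Bayes' rule, conditioning on where the pea actually is.
If it is under cup 1 (prior 6/13): the dealer has 2 equally likely choices, so probability 1/2; weight (6/13)·(1/2) = 3/13.
If it is under cup 2 (prior 6/13): the dealer has no choice, probability 1; weight (6/13)·1 = 6/13.
If it is under cup 3 (prior 1/13): the dealer opened cup 3, so this case is ruled out; weight (1/13)·0 = 0.
The weights sum to 9/13.
So P(the pea under cup 2 | the dealer opened cup 3) = (6/13) / (9/13) = 2/3.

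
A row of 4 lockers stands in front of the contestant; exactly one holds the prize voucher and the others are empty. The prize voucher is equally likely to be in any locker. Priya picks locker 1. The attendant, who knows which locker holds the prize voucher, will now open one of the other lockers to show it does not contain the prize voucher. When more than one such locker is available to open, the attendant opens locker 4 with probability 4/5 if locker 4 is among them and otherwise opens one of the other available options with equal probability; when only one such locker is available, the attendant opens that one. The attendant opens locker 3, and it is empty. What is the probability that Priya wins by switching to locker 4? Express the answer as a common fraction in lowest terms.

Condition on the true location of the prize voucher.
If it is in locker 1 (prior 1/4): locker 4 is available but not opened; locker 3 gets probability (1 − 4/5)/2 = 1/10; weight (1/4)·(1/10) = 1/40.
If it is in locker 2 (prior 1/4): locker 4 is available but not opened, probability 1/5; weight (1/4)·(1/5) = 1/20.
If it is in locker 3 (prior 1/4): the attendant opened locker 3, so this case is ruled out; weight (1/4)·0 = 0.
If it is in locker 4 (prior 1/4): locker 4 holds the prize so is unavailable; the attendant chooses uniformly among the 2 others, probability 1/2; weight (1/4)·(1/2) = 1/8.
The weights sum to 1/5.
So P(the prize voucher in locker 4 | the attendant opened locker 3) = (1/8) / (1/5) = 5/8.

5/8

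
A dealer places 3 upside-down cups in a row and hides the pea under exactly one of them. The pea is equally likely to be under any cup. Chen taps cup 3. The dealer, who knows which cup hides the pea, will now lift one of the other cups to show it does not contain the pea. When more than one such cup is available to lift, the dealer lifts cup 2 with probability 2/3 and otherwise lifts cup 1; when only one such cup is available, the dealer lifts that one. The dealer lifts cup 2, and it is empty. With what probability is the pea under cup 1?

3/5

Apply Bayes' rule, conditioning on where the pea actually is.
If it is under cup 1 (prior 1/3): only cup 2 is available, probability 1; weight (1/3)·1 = 1/3.
If it is under cup 2 (prior 1/3): the dealer opened cup 2, so this case is ruled out; weight (1/3)·0 = 0.
If it is under cup 3 (prior 1/3): cup 2 is available, opened with probability 2/3; weight (1/3)·(2/3) = 2/9.
The weights sum to 5/9.
So P(the pea under cup 1 | the dealer opened cup 2) = (1/3) / (5/9) = 3/5.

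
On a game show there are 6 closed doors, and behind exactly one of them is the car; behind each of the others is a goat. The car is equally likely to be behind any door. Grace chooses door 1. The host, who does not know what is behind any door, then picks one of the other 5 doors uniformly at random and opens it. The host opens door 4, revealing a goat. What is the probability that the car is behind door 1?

1/5

Because the host chose which door to open without knowing where the car is, the choice is independent of the prize location. Learning that door 4 does not hold the car simply rules out that one location and leaves the remaining 5 doors still equally likely by symmetry.
So P(the car behind door 1) = 1/5.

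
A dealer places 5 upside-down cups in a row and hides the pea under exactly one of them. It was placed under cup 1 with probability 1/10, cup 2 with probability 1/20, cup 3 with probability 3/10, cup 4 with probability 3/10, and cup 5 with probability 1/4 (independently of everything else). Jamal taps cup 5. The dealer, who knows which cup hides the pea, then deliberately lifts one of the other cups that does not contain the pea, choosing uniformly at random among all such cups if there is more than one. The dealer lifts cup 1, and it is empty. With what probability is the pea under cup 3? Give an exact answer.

24/67

Apply Bayes' rule, conditioning on where the pea actually is.
If it is under cup 1 (prior 1/10): the dealer opened cup 1, so this case is ruled out; weight (1/10)·0 = 0.
If it is under cup 2 (prior 1/20): the dealer has 3 equally likely choices, so probability 1/3; weight (1/20)·(1/3) = 1/60.
If it is under either of cups 3 and 4 (prior 3/10 each): the dealer has 3 equally likely choices, so probability 1/3; weight (3/10)·(1/3) = 1/10 each.
If it is under cup 5 (prior 1/4): the dealer has 4 equally likely choices, so probability 1/4; weight (1/4)·(1/4) = 1/16.
The weights sum to 67/240.
So P(the pea under cup 3 | the dealer opened cup 1) = (1/10) / (67/240) = 24/67.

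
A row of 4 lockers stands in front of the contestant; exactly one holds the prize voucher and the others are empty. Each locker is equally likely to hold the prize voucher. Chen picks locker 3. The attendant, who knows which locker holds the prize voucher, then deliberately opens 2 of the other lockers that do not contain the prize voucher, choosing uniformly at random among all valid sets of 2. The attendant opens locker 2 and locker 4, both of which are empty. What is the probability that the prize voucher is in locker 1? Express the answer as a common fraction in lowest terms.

Condition on the true location of the prize voucher.
If it is in locker 1 (prior 1/4): the attendant has no choice, probability 1; weight (1/4)·1 = 1/4.
If it is in either of lockers 2 and 4 (prior 1/4 each): that locker was opened and seen not to hold the prize — ruled out; weight (1/4)·0 = 0 each.
If it is in locker 3 (prior 1/4): the attendant has 3 equally likely choices, so probability 1/3; weight (1/4)·(1/3) = 1/12.
The weights sum to 1/3.
So P(the prize voucher in locker 1 | the attendant opened locker 2 and locker 4) = (1/4) / (1/3) = 3/4.

3/4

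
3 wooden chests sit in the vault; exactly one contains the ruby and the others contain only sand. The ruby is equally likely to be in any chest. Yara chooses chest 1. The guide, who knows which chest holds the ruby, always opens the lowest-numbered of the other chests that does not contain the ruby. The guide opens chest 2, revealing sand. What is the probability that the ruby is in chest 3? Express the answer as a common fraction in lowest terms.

1/2

Consider each possible location of the ruby in turn.
If it is in either of chests 1 and 3 (prior 1/3 each): chest 2 is the lowest-numbered option available, probability 1; weight (1/3)·1 = 1/3 each.
If it is in chest 2 (prior 1/3): the guide opened chest 2, so this case is ruled out; weight (1/3)·0 = 0.
The weights sum to 2/3.
So P(the ruby in chest 3 | the guide opened chest 2) = (1/3) / (2/3) = 1/2.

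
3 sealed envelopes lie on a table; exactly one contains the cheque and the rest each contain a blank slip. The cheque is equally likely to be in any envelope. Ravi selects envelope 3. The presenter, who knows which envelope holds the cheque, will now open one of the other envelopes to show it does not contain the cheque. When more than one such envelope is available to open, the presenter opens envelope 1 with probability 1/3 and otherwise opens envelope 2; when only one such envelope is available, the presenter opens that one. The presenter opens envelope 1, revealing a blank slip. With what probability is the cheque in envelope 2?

Consider each possible location of the cheque in turn.
If it is in envelope 1 (prior 1/3): the presenter opened envelope 1, so this case is ruled out; weight (1/3)·0 = 0.
If it is in envelope 2 (prior 1/3): only envelope 1 is available, probability 1; weight (1/3)·1 = 1/3.
If it is in envelope 3 (prior 1/3): envelope 1 is available, opened with probability 1/3; weight (1/3)·(1/3) = 1/9.
The weights sum to 4/9.
So P(the cheque in envelope 2 | the presenter opened envelope 1) = (1/3) / (4/9) = 3/4.

3/4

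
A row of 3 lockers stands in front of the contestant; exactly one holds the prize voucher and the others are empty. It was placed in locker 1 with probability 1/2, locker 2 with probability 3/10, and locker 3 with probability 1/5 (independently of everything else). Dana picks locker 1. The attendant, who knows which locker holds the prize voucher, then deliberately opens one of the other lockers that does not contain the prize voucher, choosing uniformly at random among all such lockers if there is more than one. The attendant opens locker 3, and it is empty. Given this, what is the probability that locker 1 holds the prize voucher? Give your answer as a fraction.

5/11

Apply Bayes' rule, conditioning on where the prize voucher actually is.
If it is in locker 1 (prior 1/2): the attendant has 2 equally likely choices, so probability 1/2; weight (1/2)·(1/2) = 1/4.
If it is in locker 2 (prior 3/10): the attendant has no choice, probability 1; weight (3/10)·1 = 3/10.
If it is in locker 3 (prior 1/5): the attendant opened locker 3, so this case is ruled out; weight (1/5)·0 = 0.
The weights sum to 11/20.
So P(the prize voucher in locker 1 | the attendant opened locker 3) = (1/4) / (11/20) = 5/11.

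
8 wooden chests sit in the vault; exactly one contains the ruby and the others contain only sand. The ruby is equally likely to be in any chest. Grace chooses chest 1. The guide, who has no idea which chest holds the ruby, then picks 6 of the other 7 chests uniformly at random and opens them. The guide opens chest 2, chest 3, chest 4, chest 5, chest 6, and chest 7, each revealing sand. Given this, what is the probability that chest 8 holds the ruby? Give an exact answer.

Because the guide chose which chests to open without knowing where the ruby is, the choice is independent of the prize location. Learning that none of the 6 opened chests holds the ruby simply rules out those 6 locations and leaves the remaining 2 chests still equally likely by symmetry.
So P(the ruby in chest 8) = 1/2.

1/2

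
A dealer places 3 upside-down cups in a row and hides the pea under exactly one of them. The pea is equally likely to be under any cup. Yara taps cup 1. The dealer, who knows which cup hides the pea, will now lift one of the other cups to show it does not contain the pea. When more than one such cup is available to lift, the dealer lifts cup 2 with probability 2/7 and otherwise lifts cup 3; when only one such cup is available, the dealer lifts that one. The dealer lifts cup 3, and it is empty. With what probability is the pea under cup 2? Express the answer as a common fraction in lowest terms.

Condition on the true location of the pea.
If it is under cup 1 (prior 1/3): cup 2 is available but not opened, probability 5/7; weight (1/3)·(5/7) = 5/21.
If it is under cup 2 (prior 1/3): only cup 3 is available, probability 1; weight (1/3)·1 = 1/3.
If it is under cup 3 (prior 1/3): the dealer opened cup 3, so this case is ruled out; weight (1/3)·0 = 0.
The weights sum to 4/7.
So P(the pea under cup 2 | the dealer opened cup 3) = (1/3) / (4/7) = 7/12.

7/12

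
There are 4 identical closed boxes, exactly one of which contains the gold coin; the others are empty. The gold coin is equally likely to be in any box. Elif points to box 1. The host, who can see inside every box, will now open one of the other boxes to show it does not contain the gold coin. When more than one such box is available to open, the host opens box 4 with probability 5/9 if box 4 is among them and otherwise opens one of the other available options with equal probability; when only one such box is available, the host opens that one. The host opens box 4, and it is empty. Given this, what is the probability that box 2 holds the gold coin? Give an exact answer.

1/3

Condition on the true location of the gold coin.
If it is in any of boxes 1, 2, and 3 (prior 1/4 each): box 4 is available, opened with probability 5/9; weight (1/4)·(5/9) = 5/36 each.
If it is in box 4 (prior 1/4): the host opened box 4, so this case is ruled out; weight (1/4)·0 = 0.
The weights sum to 5/12.
So P(the gold coin in box 2 | the host opened box 4) = (5/36) / (5/12) = 1/3.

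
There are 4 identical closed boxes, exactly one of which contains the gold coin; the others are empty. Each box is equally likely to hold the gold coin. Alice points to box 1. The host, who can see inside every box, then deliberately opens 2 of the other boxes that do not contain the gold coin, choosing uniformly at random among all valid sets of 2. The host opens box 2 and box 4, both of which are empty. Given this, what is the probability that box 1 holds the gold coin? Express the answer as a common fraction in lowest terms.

Apply Bayes' rule, conditioning on where the gold coin actually is.
If it is in box 1 (prior 1/4): the host has 3 equally likely choices, so probability 1/3; weight (1/4)·(1/3) = 1/12.
If it is in either of boxes 2 and 4 (prior 1/4 each): that box was opened and seen not to hold the prize — ruled out; weight (1/4)·0 = 0 each.
If it is in box 3 (prior 1/4): the host has no choice, probability 1; weight (1/4)·1 = 1/4.
The weights sum to 1/3.
So P(the gold coin in box 1 | the host opened box 2 and box 4) = (1/12) / (1/3) = 1/4.

1/4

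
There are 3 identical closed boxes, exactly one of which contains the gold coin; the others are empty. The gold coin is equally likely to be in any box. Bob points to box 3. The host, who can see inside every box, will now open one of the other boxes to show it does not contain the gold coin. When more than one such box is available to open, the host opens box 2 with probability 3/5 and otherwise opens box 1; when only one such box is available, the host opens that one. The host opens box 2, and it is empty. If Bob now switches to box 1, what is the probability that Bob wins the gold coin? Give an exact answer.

Consider each possible location of the gold coin in turn.
If it is in box 1 (prior 1/3): only box 2 is available, probability 1; weight (1/3)·1 = 1/3.
If it is in box 2 (prior 1/3): the host opened box 2, so this case is ruled out; weight (1/3)·0 = 0.
If it is in box 3 (prior 1/3): box 2 is available, opened with probability 3/5; weight (1/3)·(3/5) = 1/5.
The weights sum to 8/15.
So P(the gold coin in box 1 | the host opened box 2) = (1/3) / (8/15) = 5/8.

5/8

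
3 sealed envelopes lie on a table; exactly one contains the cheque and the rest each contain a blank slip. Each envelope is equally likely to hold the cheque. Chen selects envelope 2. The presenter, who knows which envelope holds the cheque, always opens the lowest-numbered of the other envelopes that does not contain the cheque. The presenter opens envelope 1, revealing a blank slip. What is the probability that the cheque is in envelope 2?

1/2

Apply Bayes' rule, conditioning on where the cheque actually is.
If it is in envelope 1 (prior 1/3): the presenter opened envelope 1, so this case is ruled out; weight (1/3)·0 = 0.
If it is in either of envelopes 2 and 3 (prior 1/3 each): envelope 1 is the lowest-numbered option available, probability 1; weight (1/3)·1 = 1/3 each.
The weights sum to 2/3.
So P(the cheque in envelope 2 | the presenter opened envelope 1) = (1/3) / (2/3) = 1/2.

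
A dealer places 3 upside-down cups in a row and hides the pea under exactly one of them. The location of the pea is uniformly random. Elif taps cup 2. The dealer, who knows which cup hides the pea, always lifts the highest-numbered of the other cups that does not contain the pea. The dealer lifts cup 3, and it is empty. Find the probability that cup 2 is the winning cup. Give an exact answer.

1/2

Apply Bayes' rule, conditioning on where the pea actually is.
If it is under either of cups 1 and 2 (prior 1/3 each): cup 3 is the highest-numbered option available, probability 1; weight (1/3)·1 = 1/3 each.
If it is under cup 3 (prior 1/3): the dealer opened cup 3, so this case is ruled out; weight (1/3)·0 = 0.
The weights sum to 2/3.
So P(the pea under cup 2 | the dealer opened cup 3) = (1/3) / (2/3) = 1/2.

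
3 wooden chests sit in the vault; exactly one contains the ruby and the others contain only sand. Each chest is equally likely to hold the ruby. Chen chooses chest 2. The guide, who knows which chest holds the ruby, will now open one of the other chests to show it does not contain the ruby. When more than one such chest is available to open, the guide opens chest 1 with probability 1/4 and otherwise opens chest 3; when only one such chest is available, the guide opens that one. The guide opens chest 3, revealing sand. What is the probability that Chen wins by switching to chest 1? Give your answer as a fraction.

4/7

Apply Bayes' rule, conditioning on where the ruby actually is.
If it is in chest 1 (prior 1/3): only chest 3 is available, probability 1; weight (1/3)·1 = 1/3.
If it is in chest 2 (prior 1/3): chest 1 is available but not opened, probability 3/4; weight (1/3)·(3/4) = 1/4.
If it is in chest 3 (prior 1/3): the guide opened chest 3, so this case is ruled out; weight (1/3)·0 = 0.
The weights sum to 7/12.
So P(the ruby in chest 1 | the guide opened chest 3) = (1/3) / (7/12) = 4/7.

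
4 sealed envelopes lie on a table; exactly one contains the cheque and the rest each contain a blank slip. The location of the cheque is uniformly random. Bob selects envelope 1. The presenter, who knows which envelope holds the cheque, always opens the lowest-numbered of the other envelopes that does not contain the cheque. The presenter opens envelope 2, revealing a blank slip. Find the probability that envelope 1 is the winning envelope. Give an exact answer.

Apply Bayes' rule, conditioning on where the cheque actually is.
If it is in any of envelopes 1, 3, and 4 (prior 1/4 each): envelope 2 is the lowest-numbered option available, probability 1; weight (1/4)·1 = 1/4 each.
If it is in envelope 2 (prior 1/4): the presenter opened envelope 2, so this case is ruled out; weight (1/4)·0 = 0.
The weights sum to 3/4.
So P(the cheque in envelope 1 | the presenter opened envelope 2) = (1/4) / (3/4) = 1/3.

1/3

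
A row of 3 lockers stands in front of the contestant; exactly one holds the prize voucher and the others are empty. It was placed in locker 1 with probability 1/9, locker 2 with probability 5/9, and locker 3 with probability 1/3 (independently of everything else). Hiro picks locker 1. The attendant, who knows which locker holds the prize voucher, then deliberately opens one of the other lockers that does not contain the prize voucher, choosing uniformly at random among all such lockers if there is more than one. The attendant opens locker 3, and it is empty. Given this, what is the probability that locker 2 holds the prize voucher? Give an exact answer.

Apply Bayes' rule, conditioning on where the prize voucher actually is.
If it is in locker 1 (prior 1/9): the attendant has 2 equally likely choices, so probability 1/2; weight (1/9)·(1/2) = 1/18.
If it is in locker 2 (prior 5/9): the attendant has no choice, probability 1; weight (5/9)·1 = 5/9.
If it is in locker 3 (prior 1/3): the attendant opened locker 3, so this case is ruled out; weight (1/3)·0 = 0.
The weights sum to 11/18.
So P(the prize voucher in locker 2 | the attendant opened locker 3) = (5/9) / (11/18) = 10/11.

10/11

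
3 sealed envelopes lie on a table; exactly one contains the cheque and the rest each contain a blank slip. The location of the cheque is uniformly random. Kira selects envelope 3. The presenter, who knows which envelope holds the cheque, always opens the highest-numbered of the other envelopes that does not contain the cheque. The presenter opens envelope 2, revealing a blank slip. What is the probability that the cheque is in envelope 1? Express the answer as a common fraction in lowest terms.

1/2

Apply Bayes' rule, conditioning on where the cheque actually is.
If it is in either of envelopes 1 and 3 (prior 1/3 each): envelope 2 is the highest-numbered option available, probability 1; weight (1/3)·1 = 1/3 each.
If it is in envelope 2 (prior 1/3): the presenter opened envelope 2, so this case is ruled out; weight (1/3)·0 = 0.
The weights sum to 2/3.
So P(the cheque in envelope 1 | the presenter opened envelope 2) = (1/3) / (2/3) = 1/2.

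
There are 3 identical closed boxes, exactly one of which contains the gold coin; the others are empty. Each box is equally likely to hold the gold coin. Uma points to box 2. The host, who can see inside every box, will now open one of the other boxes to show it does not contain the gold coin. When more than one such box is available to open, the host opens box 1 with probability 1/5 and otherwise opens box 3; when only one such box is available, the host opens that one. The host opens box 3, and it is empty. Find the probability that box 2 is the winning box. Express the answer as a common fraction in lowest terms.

4/9

Apply Bayes' rule, conditioning on where the gold coin actually is.
If it is in box 1 (prior 1/3): only box 3 is available, probability 1; weight (1/3)·1 = 1/3.
If it is in box 2 (prior 1/3): box 1 is available but not opened, probability 4/5; weight (1/3)·(4/5) = 4/15.
If it is in box 3 (prior 1/3): the host opened box 3, so this case is ruled out; weight (1/3)·0 = 0.
The weights sum to 3/5.
So P(the gold coin in box 2 | the host opened box 3) = (4/15) / (3/5) = 4/9.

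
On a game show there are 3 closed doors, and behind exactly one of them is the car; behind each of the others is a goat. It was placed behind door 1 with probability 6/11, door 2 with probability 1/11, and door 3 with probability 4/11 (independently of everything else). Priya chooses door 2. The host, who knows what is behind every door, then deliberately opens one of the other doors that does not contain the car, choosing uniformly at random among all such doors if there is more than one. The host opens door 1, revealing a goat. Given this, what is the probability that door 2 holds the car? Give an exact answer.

1/9

Apply Bayes' rule, conditioning on where the car actually is.
If it is behind door 1 (prior 6/11): the host opened door 1, so this case is ruled out; weight (6/11)·0 = 0.
If it is behind door 2 (prior 1/11): the host has 2 equally likely choices, so probability 1/2; weight (1/11)·(1/2) = 1/22.
If it is behind door 3 (prior 4/11): the host has no choice, probability 1; weight (4/11)·1 = 4/11.
The weights sum to 9/22.
So P(the car behind door 2 | the host opened door 1) = (1/22) / (9/22) = 1/9.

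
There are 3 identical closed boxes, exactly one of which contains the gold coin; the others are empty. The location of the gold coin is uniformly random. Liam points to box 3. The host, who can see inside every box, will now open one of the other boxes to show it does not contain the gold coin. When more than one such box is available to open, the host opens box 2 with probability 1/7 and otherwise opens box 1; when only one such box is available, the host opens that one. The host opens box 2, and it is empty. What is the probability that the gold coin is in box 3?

Condition on the true location of the gold coin.
If it is in box 1 (prior 1/3): only box 2 is available, probability 1; weight (1/3)·1 = 1/3.
If it is in box 2 (prior 1/3): the host opened box 2, so this case is ruled out; weight (1/3)·0 = 0.
If it is in box 3 (prior 1/3): box 2 is available, opened with probability 1/7; weight (1/3)·(1/7) = 1/21.
The weights sum to 8/21.
So P(the gold coin in box 3 | the host opened box 2) = (1/21) / (8/21) = 1/8.

1/8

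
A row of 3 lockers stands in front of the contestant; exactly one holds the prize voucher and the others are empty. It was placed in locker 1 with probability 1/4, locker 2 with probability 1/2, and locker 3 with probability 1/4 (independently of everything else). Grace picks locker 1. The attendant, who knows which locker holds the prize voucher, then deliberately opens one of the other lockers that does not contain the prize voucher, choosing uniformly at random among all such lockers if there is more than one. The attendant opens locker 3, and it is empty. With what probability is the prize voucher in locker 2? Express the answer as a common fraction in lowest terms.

Consider each possible location of the prize voucher in turn.
If it is in locker 1 (prior 1/4): the attendant has 2 equally likely choices, so probability 1/2; weight (1/4)·(1/2) = 1/8.
If it is in locker 2 (prior 1/2): the attendant has no choice, probability 1; weight (1/2)·1 = 1/2.
If it is in locker 3 (prior 1/4): the attendant opened locker 3, so this case is ruled out; weight (1/4)·0 = 0.
The weights sum to 5/8.
So P(the prize voucher in locker 2 | the attendant opened locker 3) = (1/2) / (5/8) = 4/5.

4/5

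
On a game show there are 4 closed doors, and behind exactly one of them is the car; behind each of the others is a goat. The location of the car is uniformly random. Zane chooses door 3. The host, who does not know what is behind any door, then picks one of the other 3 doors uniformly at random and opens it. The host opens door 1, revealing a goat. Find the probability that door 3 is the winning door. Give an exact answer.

1/3

Because the host chose which door to open without knowing where the car is, the choice is independent of the prize location. Learning that door 1 does not hold the car simply rules out that one location and leaves the remaining 3 doors still equally likely by symmetry.
So P(the car behind door 3) = 1/3.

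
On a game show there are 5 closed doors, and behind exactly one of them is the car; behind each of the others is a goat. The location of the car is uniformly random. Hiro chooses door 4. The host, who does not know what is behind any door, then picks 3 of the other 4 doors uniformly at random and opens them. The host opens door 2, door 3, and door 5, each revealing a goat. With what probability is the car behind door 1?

1/2

Because the host chose which doors to open without knowing where the car is, the choice is independent of the prize location. Learning that none of the 3 opened doors holds the car simply rules out those 3 locations and leaves the remaining 2 doors still equally likely by symmetry.
So P(the car behind door 1) = 1/2.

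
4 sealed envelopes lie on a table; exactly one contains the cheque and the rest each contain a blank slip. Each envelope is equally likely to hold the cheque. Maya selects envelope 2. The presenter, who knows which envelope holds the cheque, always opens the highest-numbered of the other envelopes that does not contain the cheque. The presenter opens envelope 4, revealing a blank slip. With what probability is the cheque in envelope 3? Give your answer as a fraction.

Consider each possible location of the cheque in turn.
If it is in any of envelopes 1, 2, and 3 (prior 1/4 each): envelope 4 is the highest-numbered option available, probability 1; weight (1/4)·1 = 1/4 each.
If it is in envelope 4 (prior 1/4): the presenter opened envelope 4, so this case is ruled out; weight (1/4)·0 = 0.
The weights sum to 3/4.
So P(the cheque in envelope 3 | the presenter opened envelope 4) = (1/4) / (3/4) = 1/3.

1/3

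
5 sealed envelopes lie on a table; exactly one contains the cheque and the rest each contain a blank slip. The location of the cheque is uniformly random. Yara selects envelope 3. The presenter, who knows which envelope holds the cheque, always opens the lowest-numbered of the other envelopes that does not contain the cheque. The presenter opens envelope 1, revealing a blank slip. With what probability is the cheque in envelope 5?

Consider each possible location of the cheque in turn.
If it is in envelope 1 (prior 1/5): the presenter opened envelope 1, so this case is ruled out; weight (1/5)·0 = 0.
If it is in any of envelopes 2, 3, 4, and 5 (prior 1/5 each): envelope 1 is the lowest-numbered option available, probability 1; weight (1/5)·1 = 1/5 each.
The weights sum to 4/5.
So P(the cheque in envelope 5 | the presenter opened envelope 1) = (1/5) / (4/5) = 1/4.

1/4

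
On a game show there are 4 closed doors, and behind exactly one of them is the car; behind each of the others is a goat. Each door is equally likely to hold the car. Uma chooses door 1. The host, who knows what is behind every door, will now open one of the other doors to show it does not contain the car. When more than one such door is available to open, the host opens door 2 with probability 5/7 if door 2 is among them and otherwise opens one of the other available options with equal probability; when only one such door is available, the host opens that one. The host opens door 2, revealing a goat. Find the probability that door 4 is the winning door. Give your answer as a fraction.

Consider each possible location of the car in turn.
If it is behind any of doors 1, 3, and 4 (prior 1/4 each): door 2 is available, opened with probability 5/7; weight (1/4)·(5/7) = 5/28 each.
If it is behind door 2 (prior 1/4): the host opened door 2, so this case is ruled out; weight (1/4)·0 = 0.
The weights sum to 15/28.
So P(the car behind door 4 | the host opened door 2) = (5/28) / (15/28) = 1/3.

1/3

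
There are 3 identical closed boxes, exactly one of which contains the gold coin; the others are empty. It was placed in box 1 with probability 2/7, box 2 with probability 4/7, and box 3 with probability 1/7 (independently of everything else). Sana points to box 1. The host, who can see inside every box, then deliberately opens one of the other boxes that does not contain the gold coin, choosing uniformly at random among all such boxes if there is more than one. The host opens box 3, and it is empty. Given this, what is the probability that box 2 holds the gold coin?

4/5

Apply Bayes' rule, conditioning on where the gold coin actually is.
If it is in box 1 (prior 2/7): the host has 2 equally likely choices, so probability 1/2; weight (2/7)·(1/2) = 1/7.
If it is in box 2 (prior 4/7): the host has no choice, probability 1; weight (4/7)·1 = 4/7.
If it is in box 3 (prior 1/7): the host opened box 3, so this case is ruled out; weight (1/7)·0 = 0.
The weights sum to 5/7.
So P(the gold coin in box 2 | the host opened box 3) = (4/7) / (5/7) = 4/5.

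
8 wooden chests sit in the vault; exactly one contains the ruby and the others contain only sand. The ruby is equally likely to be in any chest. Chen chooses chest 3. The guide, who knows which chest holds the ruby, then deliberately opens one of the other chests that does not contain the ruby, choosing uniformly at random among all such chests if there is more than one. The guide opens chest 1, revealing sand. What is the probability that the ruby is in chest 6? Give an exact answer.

7/48

Apply Bayes' rule, conditioning on where the ruby actually is.
If it is in chest 1 (prior 1/8): the guide opened chest 1, so this case is ruled out; weight (1/8)·0 = 0.
If it is in any of chests 2, 4, 5, 6, 7, and 8 (prior 1/8 each): the guide has 6 equally likely choices, so probability 1/6; weight (1/8)·(1/6) = 1/48 each.
If it is in chest 3 (prior 1/8): the guide has 7 equally likely choices, so probability 1/7; weight (1/8)·(1/7) = 1/56.
The weights sum to 1/7.
So P(the ruby in chest 6 | the guide opened chest 1) = (1/48) / (1/7) = 7/48.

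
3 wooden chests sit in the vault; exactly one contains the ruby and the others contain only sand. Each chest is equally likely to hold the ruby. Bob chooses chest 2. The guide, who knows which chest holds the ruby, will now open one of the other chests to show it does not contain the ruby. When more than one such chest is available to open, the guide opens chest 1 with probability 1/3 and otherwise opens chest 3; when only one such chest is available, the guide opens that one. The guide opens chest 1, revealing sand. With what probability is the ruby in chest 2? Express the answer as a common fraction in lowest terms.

Apply Bayes' rule, conditioning on where the ruby actually is.
If it is in chest 1 (prior 1/3): the guide opened chest 1, so this case is ruled out; weight (1/3)·0 = 0.
If it is in chest 2 (prior 1/3): chest 1 is available, opened with probability 1/3; weight (1/3)·(1/3) = 1/9.
If it is in chest 3 (prior 1/3): only chest 1 is available, probability 1; weight (1/3)·1 = 1/3.
The weights sum to 4/9.
So P(the ruby in chest 2 | the guide opened chest 1) = (1/9) / (4/9) = 1/4.

1/4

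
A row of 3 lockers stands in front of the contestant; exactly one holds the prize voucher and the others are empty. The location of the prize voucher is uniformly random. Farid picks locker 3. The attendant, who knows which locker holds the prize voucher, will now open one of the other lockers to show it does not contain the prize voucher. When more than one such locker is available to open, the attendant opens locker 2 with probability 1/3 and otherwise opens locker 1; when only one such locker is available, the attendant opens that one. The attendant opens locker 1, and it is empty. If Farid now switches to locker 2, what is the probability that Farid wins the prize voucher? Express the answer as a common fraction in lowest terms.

3/5

Condition on the true location of the prize voucher.
If it is in locker 1 (prior 1/3): the attendant opened locker 1, so this case is ruled out; weight (1/3)·0 = 0.
If it is in locker 2 (prior 1/3): only locker 1 is available, probability 1; weight (1/3)·1 = 1/3.
If it is in locker 3 (prior 1/3): locker 2 is available but not opened, probability 2/3; weight (1/3)·(2/3) = 2/9.
The weights sum to 5/9.
So P(the prize voucher in locker 2 | the attendant opened locker 1) = (1/3) / (5/9) = 3/5.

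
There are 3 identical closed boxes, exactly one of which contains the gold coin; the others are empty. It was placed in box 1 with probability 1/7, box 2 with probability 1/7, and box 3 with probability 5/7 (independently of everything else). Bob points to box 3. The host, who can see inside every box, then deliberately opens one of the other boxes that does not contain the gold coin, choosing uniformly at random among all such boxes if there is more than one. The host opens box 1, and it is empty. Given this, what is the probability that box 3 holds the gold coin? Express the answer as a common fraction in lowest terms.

Apply Bayes' rule, conditioning on where the gold coin actually is.
If it is in box 1 (prior 1/7): the host opened box 1, so this case is ruled out; weight (1/7)·0 = 0.
If it is in box 2 (prior 1/7): the host has no choice, probability 1; weight (1/7)·1 = 1/7.
If it is in box 3 (prior 5/7): the host has 2 equally likely choices, so probability 1/2; weight (5/7)·(1/2) = 5/14.
The weights sum to 1/2.
So P(the gold coin in box 3 | the host opened box 1) = (5/14) / (1/2) = 5/7.

5/7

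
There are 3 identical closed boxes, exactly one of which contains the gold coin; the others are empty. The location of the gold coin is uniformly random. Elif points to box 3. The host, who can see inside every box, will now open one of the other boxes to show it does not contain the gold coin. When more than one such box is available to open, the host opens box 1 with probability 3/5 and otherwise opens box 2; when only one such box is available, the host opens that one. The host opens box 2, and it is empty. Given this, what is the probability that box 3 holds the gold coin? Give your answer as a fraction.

2/7

Consider each possible location of the gold coin in turn.
If it is in box 1 (prior 1/3): only box 2 is available, probability 1; weight (1/3)·1 = 1/3.
If it is in box 2 (prior 1/3): the host opened box 2, so this case is ruled out; weight (1/3)·0 = 0.
If it is in box 3 (prior 1/3): box 1 is available but not opened, probability 2/5; weight (1/3)·(2/5) = 2/15.
The weights sum to 7/15.
So P(the gold coin in box 3 | the host opened box 2) = (2/15) / (7/15) = 2/7.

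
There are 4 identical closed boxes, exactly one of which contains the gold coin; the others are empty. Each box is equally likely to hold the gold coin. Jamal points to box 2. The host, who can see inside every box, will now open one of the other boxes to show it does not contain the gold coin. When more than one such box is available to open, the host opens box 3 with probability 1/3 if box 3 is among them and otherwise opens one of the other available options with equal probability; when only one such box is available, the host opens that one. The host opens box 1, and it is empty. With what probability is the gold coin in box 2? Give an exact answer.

2/9

Condition on the true location of the gold coin.
If it is in box 1 (prior 1/4): the host opened box 1, so this case is ruled out; weight (1/4)·0 = 0.
If it is in box 2 (prior 1/4): box 3 is available but not opened; box 1 gets probability (1 − 1/3)/2 = 1/3; weight (1/4)·(1/3) = 1/12.
If it is in box 3 (prior 1/4): box 3 holds the prize so is unavailable; the host chooses uniformly among the 2 others, probability 1/2; weight (1/4)·(1/2) = 1/8.
If it is in box 4 (prior 1/4): box 3 is available but not opened, probability 2/3; weight (1/4)·(2/3) = 1/6.
The weights sum to 3/8.
So P(the gold coin in box 2 | the host opened box 1) = (1/12) / (3/8) = 2/9.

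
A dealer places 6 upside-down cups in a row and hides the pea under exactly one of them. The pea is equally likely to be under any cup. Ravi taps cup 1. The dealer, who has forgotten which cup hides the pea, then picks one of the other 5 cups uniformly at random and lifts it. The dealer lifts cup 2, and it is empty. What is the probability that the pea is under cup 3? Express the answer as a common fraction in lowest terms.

Apply Bayes' rule, conditioning on where the pea actually is.
If it is under any of cups 1, 3, 4, 5, and 6 (prior 1/6 each): the dealer picks cup 2 with probability 1/5 regardless, and it is not the prize; weight (1/6)·(1/5) = 1/30 each.
If it is under cup 2 (prior 1/6): the dealer opened cup 2, so this case is ruled out; weight (1/6)·0 = 0.
The weights sum to 1/6.
So P(the pea under cup 3 | the dealer opened cup 2) = (1/30) / (1/6) = 1/5.

1/5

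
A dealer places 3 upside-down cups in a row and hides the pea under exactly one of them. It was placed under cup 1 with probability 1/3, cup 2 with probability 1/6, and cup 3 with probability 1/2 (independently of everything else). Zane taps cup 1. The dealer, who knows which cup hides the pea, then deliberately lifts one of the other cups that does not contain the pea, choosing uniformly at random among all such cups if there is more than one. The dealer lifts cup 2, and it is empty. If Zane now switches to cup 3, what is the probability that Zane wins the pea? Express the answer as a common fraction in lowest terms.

3/4

Apply Bayes' rule, conditioning on where the pea actually is.
If it is under cup 1 (prior 1/3): the dealer has 2 equally likely choices, so probability 1/2; weight (1/3)·(1/2) = 1/6.
If it is under cup 2 (prior 1/6): the dealer opened cup 2, so this case is ruled out; weight (1/6)·0 = 0.
If it is under cup 3 (prior 1/2): the dealer has no choice, probability 1; weight (1/2)·1 = 1/2.
The weights sum to 2/3.
So P(the pea under cup 3 | the dealer opened cup 2) = (1/2) / (2/3) = 3/4.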